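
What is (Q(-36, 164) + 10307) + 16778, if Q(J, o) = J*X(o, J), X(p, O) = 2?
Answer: 27013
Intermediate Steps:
Q(J, o) = 2*J (Q(J, o) = J*2 = 2*J)
(Q(-36, 164) + 10307) + 16778 = (2*(-36) + 10307) + 16778 = (-72 + 10307) + 16778 = 10235 + 16778 = 27013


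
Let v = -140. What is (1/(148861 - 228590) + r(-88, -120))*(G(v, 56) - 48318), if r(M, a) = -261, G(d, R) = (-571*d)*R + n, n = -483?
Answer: -7087699789810/6133 ≈ -1.1557e+9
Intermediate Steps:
G(d, R) = -483 - 571*R*d (G(d, R) = (-571*d)*R - 483 = -571*R*d - 483 = -483 - 571*R*d)
(1/(148861 - 228590) + r(-88, -120))*(G(v, 56) - 48318) = (1/(148861 - 228590) - 261)*((-483 - 571*56*(-140)) - 48318) = (1/(-79729) - 261)*((-483 + 4476640) - 48318) = (-1/79729 - 261)*(4476157 - 48318) = -20809270/79729*4427839 = -7087699789810/6133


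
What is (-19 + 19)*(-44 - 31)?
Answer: 0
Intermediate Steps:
(-19 + 19)*(-44 - 31) = 0*(-75) = 0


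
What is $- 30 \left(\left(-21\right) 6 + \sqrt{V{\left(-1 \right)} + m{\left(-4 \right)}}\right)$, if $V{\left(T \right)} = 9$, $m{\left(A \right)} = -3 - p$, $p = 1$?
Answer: $3780 - 30 \sqrt{5} \approx 3712.9$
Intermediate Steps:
$m{\left(A \right)} = -4$ ($m{\left(A \right)} = -3 - 1 = -4$)
$- 30 \left(\left(-21\right) 6 + \sqrt{V{\left(-1 \right)} + m{\left(-4 \right)}}\right) = - 30 \left(\left(-21\right) 6 + \sqrt{9 - 4}\right) = - 30 \left(-126 + \sqrt{5}\right) = 3780 - 30 \sqrt{5}$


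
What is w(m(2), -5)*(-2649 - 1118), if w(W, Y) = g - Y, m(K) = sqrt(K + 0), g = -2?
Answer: -11301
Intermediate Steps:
m(K) = sqrt(K)
w(W, Y) = -2 - Y
w(m(2), -5)*(-2649 - 1118) = (-2 - 1*(-5))*(-2649 - 1118) = (-2 + 5)*(-3767) = 3*(-3767) = -11301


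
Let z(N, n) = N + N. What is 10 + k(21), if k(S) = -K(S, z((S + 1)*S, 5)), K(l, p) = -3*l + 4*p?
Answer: -3623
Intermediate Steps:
z(N, n) = 2*N
k(S) = 3*S - 8*S*(1 + S) (k(S) = -(-3*S + 4*(2*((S + 1)*S))) = -(-3*S + 4*(2*((1 + S)*S))) = -(-3*S + 4*(2*(S*(1 + S)))) = -(-3*S + 4*(2*S*(1 + S))) = -(-3*S + 8*S*(1 + S)) = 3*S - 8*S*(1 + S))
10 + k(21) = 10 + 21*(-5 - 8*21) = 10 + 21*(-5 - 168) = 10 + 21*(-173) = 10 - 3633 = -3623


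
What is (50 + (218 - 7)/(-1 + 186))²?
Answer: 89510521/34225 ≈ 2615.4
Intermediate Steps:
(50 + (218 - 7)/(-1 + 186))² = (50 + 211/185)² = (9461/185)² = 89510521/34225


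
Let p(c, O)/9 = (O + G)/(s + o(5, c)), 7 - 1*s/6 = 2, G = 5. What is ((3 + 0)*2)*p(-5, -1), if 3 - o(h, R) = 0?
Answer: 72/11 ≈ 6.5455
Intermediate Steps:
o(h, R) = 3 (o(h, R) = 3 - 1*0 = 3 + 0 = 3)
s = 30 (s = 42 - 6*2 = 42 - 12 = 30)
p(c, O) = 15/11 + 3*O/11 (p(c, O) = 9*((O + 5)/(30 + 3)) = 9*((5 + O)/33) = 9*((5 + O)*(1/33)) = 9*(5/33 + O/33) = 15/11 + 3*O/11)
((3 + 0)*2)*p(-5, -1) = ((3 + 0)*2)*(15/11 + (3/11)*(-1)) = (3*2)*(15/11 - 3/11) = 6*(12/11) = 72/11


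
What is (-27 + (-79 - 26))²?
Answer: 17424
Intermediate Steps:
(-27 + (-79 - 26))² = (-27 - 105)² = (-132)² = 17424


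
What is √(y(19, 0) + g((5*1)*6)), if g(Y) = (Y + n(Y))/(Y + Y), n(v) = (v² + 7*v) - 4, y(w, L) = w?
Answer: √8535/15 ≈ 6.1590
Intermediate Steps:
n(v) = -4 + v² + 7*v
g(Y) = (-4 + Y² + 8*Y)/(2*Y) (g(Y) = (Y + (-4 + Y² + 7*Y))/(Y + Y) = (-4 + Y² + 8*Y)/((2*Y)) = (-4 + Y² + 8*Y)*(1/(2*Y)) = (-4 + Y² + 8*Y)/(2*Y))
√(y(19, 0) + g((5*1)*6)) = √(19 + (4 + ((5*1)*6)/2 - 2/((5*1)*6))) = √(19 + (4 + (5*6)/2 - 2/(5*6))) = √(19 + (4 + (½)*30 - 2/30)) = √(19 + (4 + 15 - 2*1/30)) = √(19 + (4 + 15 - 1/15)) = √(19 + 284/15) = √(569/15) = √8535/15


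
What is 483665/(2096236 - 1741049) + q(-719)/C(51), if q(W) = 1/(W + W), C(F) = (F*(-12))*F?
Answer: 3101180986061/2277400996296 ≈ 1.3617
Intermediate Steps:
C(F) = -12*F**2 (C(F) = (-12*F)*F = -12*F**2)
q(W) = 1/(2*W)
483665/(2096236 - 1741049) + q(-719)/C(51) = 483665/(2096236 - 1741049) + ((1/2)/(-719))/((-12*51**2)) = 483665/355187 + ((1/2)*(-1/719))/((-12*2601)) = 483665*(1/355187) - 1/1438/(-31212) = 69095/50741 - 1/1438*(-1/31212) = 69095/50741 + 1/44882856 = 3101180986061/2277400996296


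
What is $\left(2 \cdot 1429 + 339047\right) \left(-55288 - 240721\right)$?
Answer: $-101206957145$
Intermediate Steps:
$\left(2 \cdot 1429 + 339047\right) \left(-55288 - 240721\right) = \left(2858 + 339047\right) \left(-296009\right) = 341905 \left(-296009\right) = -101206957145$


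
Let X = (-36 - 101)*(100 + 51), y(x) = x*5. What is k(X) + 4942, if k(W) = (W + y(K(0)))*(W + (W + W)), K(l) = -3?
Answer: 1284791764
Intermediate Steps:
y(x) = 5*x
X = -20687 (X = -137*151 = -20687)
k(W) = 3*W*(-15 + W) (k(W) = (W + 5*(-3))*(W + (W + W)) = (W - 15)*(W + 2*W) = (-15 + W)*(3*W) = 3*W*(-15 + W))
k(X) + 4942 = 3*(-20687)*(-15 - 20687) + 4942 = 3*(-20687)*(-20702) + 4942 = 1284786822 + 4942 = 1284791764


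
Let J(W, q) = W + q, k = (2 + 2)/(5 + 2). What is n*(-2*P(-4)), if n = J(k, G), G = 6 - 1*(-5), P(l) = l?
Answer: 648/7 ≈ 92.571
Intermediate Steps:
G = 11 (G = 6 + 5 = 11)
k = 4/7 ≈ 0.57143
n = 81/7 (n = 4/7 + 11 = 81/7 ≈ 11.571)
n*(-2*P(-4)) = 81*(-2*(-4))/7 = (81/7)*8 = 648/7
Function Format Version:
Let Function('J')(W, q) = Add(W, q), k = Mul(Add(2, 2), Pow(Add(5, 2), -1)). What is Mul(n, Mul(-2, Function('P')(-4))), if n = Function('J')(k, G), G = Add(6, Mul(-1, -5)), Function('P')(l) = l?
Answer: Rational(648, 7) ≈ 92.571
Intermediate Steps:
G = 11 (G = Add(6, 5) = 11)
k = Rational(4, 7) (k = Mul(4, Pow(7, -1)) = Mul(4, Rational(1, 7)) = Rational(4, 7) ≈ 0.57143)
n = Rational(81, 7) (n = Add(Rational(4, 7), 11) = Rational(81, 7) ≈ 11.571)
Mul(n, Mul(-2, Function('P')(-4))) = Mul(Rational(81, 7), Mul(-2, -4)) = Mul(Rational(81, 7), 8) = Rational(648, 7)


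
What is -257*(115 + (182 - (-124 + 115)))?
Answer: -78642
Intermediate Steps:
-257*(115 + (182 - (-124 + 115))) = -257*(115 + (182 - 1*(-9))) = -257*(115 + (182 + 9)) = -257*(115 + 191) = -257*306 = -78642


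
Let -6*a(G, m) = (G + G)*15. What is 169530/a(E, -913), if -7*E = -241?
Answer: -237342/241 ≈ -984.82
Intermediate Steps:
E = 241/7 (E = -⅐*(-241) = 241/7 ≈ 34.429)
a(G, m) = -5*G (a(G, m) = -(G + G)*15/6 = -2*G*15/6 = -5*G)
169530/a(E, -913) = 169530/((-5*241/7)) = 169530/(-1205/7) = 169530*(-7/1205) = -237342/241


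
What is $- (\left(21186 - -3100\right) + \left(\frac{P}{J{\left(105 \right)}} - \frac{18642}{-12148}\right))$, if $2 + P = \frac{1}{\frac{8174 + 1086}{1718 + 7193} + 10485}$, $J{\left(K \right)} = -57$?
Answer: $- \frac{261908966530999307}{10783663009570} \approx -24288.0$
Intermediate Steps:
$P = - \frac{186873279}{93441095}$ ($P = -2 + \frac{1}{\frac{8174 + 1086}{1718 + 7193} + 10485} = -2 + \frac{1}{\frac{9260}{8911} + 10485} = -2 + \frac{1}{\frac{93441095}{8911}} = -2 + \frac{8911}{93441095} = - \frac{186873279}{93441095} \approx -1.9999$)
$- (\left(21186 - -3100\right) + \left(\frac{P}{J{\left(105 \right)}} - \frac{18642}{-12148}\right)) = - (\left(21186 - -3100\right) - \left(- \frac{62291093}{1775380805} - \frac{9321}{6074}\right)) = - (\left(21186 + 3100\right) - - \frac{16926680582287}{10783663009570}) = - (24286 + \left(\frac{62291093}{1775380805} + \frac{9321}{6074}\right)) = - (24286 + \frac{16926680582287}{10783663009570}) = \left(-1\right) \frac{261908966530999307}{10783663009570} = - \frac{261908966530999307}{10783663009570}$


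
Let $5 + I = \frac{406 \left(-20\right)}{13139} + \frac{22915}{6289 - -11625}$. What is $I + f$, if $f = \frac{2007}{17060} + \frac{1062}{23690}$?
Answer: $- \frac{567544155408631}{135894202731092} \approx -4.1764$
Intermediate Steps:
$I = - \frac{145891675}{33624578}$ ($I = -5 + \left(\frac{406 \left(-20\right)}{13139} + \frac{22915}{6289 - -11625}\right) = -5 + \left(\left(-8120\right) \frac{1}{13139} + \frac{22915}{6289 + 11625}\right) = -5 - \left(\frac{1160}{1877} - \frac{22915}{17914}\right) = -5 + \left(- \frac{1160}{1877} + 22915 \cdot \frac{1}{17914}\right) = -5 + \left(- \frac{1160}{1877} + \frac{22915}{17914}\right) = -5 + \frac{22231215}{33624578} = - \frac{145891675}{33624578} \approx -4.3388$)
$f = \frac{1313271}{8083028}$ ($f = 2007 \cdot \frac{1}{17060} + 1062 \cdot \frac{1}{23690} = \frac{2007}{17060} + \frac{531}{11845} = \frac{1313271}{8083028} \approx 0.16247$)
$I + f = - \frac{145891675}{33624578} + \frac{1313271}{8083028} = - \frac{567544155408631}{135894202731092}$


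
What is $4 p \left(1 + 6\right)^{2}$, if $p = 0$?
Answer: $0$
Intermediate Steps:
$4 p \left(1 + 6\right)^{2} = 4 \cdot 0 \left(1 + 6\right)^{2} = 0 \cdot 7^{2} = 0 \cdot 49 = 0$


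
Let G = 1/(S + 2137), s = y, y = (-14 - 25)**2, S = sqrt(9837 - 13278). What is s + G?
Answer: 6951291547/4570210 - I*sqrt(3441)/4570210 ≈ 1521.0 - 1.2835e-5*I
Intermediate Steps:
S = I*sqrt(3441) (S = sqrt(-3441) = I*sqrt(3441) ≈ 58.66*I)
y = 1521 (y = (-39)**2 = 1521)
s = 1521
G = 1/(2137 + I*sqrt(3441)) (G = 1/(I*sqrt(3441) + 2137) = 1/(2137 + I*sqrt(3441)) ≈ 0.00046759 - 1.2835e-5*I)
s + G = 1521 + (2137/4570210 - I*sqrt(3441)/4570210) = 6951291547/4570210 - I*sqrt(3441)/4570210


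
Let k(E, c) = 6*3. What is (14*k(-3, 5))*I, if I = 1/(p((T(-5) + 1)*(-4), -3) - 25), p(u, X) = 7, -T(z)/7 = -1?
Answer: -14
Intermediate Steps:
T(z) = 7 (T(z) = -7*(-1) = 7)
k(E, c) = 18
I = -1/18 (I = 1/(7 - 25) = 1/(-18) = -1/18 ≈ -0.055556)
(14*k(-3, 5))*I = (14*18)*(-1/18) = 252*(-1/18) = -14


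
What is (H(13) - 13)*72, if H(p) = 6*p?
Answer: 4680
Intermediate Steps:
(H(13) - 13)*72 = (6*13 - 13)*72 = (78 - 13)*72 = 65*72 = 4680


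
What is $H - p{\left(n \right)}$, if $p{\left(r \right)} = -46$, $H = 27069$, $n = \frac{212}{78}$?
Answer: $27115$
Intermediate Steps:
$n = \frac{106}{39}$ ($n = 212 \cdot \frac{1}{78} = \frac{106}{39} \approx 2.7179$)
$H - p{\left(n \right)} = 27069 - -46 = 27069 + 46 = 27115$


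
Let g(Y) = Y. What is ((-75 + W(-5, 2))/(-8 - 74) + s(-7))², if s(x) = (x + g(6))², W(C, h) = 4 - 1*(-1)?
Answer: 5776/1681 ≈ 3.4361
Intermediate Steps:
W(C, h) = 5 (W(C, h) = 4 + 1 = 5)
s(x) = (6 + x)² (s(x) = (x + 6)² = (6 + x)²)
((-75 + W(-5, 2))/(-8 - 74) + s(-7))² = ((-75 + 5)/(-8 - 74) + (6 - 7)²)² = (-70/(-82) + (-1)²)² = (-70*(-1/82) + 1)² = (35/41 + 1)² = (76/41)² = 5776/1681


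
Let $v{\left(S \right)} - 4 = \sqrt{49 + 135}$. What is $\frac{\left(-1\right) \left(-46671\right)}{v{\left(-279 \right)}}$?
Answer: $- \frac{15557}{14} + \frac{15557 \sqrt{46}}{28} \approx 2657.1$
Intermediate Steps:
$v{\left(S \right)} = 4 + 2 \sqrt{46}$ ($v{\left(S \right)} = 4 + \sqrt{49 + 135} = 4 + \sqrt{184} = 4 + 2 \sqrt{46}$)
$\frac{\left(-1\right) \left(-46671\right)}{v{\left(-279 \right)}} = \frac{\left(-1\right) \left(-46671\right)}{4 + 2 \sqrt{46}} = \frac{46671}{4 + 2 \sqrt{46}}$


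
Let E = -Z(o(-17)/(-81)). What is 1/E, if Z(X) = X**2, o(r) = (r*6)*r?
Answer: -729/334084 ≈ -0.0021821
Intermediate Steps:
o(r) = 6*r**2 (o(r) = (6*r)*r = 6*r**2)
E = -334084/729 (E = -((6*(-17)**2)/(-81))**2 = -((6*289)*(-1/81))**2 = -(1734*(-1/81))**2 = -(-578/27)**2 = -1*334084/729 = -334084/729 ≈ -458.28)
1/E = 1/(-334084/729) = -729/334084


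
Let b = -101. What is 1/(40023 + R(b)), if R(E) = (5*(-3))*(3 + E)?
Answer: 1/41493 ≈ 2.4100e-5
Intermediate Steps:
R(E) = -45 - 15*E (R(E) = -15*(3 + E) = -45 - 15*E)
1/(40023 + R(b)) = 1/(40023 + (-45 - 15*(-101))) = 1/(40023 + (-45 + 1515)) = 1/(40023 + 1470) = 1/41493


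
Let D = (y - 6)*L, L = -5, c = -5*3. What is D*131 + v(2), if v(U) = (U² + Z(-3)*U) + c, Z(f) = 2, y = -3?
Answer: 5888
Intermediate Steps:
c = -15
v(U) = -15 + U² + 2*U (v(U) = (U² + 2*U) - 15 = -15 + U² + 2*U)
D = 45 (D = (-3 - 6)*(-5) = -9*(-5) = 45)
D*131 + v(2) = 45*131 + (-15 + 2² + 2*2) = 5895 + (-15 + 4 + 4) = 5895 - 7 = 5888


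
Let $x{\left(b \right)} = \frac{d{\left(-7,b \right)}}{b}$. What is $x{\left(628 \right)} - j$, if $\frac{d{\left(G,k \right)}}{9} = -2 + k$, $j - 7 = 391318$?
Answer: $- \frac{122873233}{314} \approx -3.9132 \cdot 10^{5}$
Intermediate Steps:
$j = 391325$ ($j = 7 + 391318 = 391325$)
$d{\left(G,k \right)} = -18 + 9 k$ ($d{\left(G,k \right)} = 9 \left(-2 + k\right) = -18 + 9 k$)
$x{\left(b \right)} = \frac{-18 + 9 b}{b}$
$x{\left(628 \right)} - j = \left(9 - \frac{18}{628}\right) - 391325 = \left(9 - \frac{9}{314}\right) - 391325 = \frac{2817}{314} - 391325 = - \frac{122873233}{314}$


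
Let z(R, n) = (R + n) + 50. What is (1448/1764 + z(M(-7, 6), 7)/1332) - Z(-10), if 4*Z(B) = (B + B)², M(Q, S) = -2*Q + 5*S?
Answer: -6468275/65268 ≈ -99.103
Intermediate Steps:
Z(B) = B² (Z(B) = (B + B)²/4 = (2*B)²/4 = (4*B²)/4 = B²)
z(R, n) = 50 + R + n
(1448/1764 + z(M(-7, 6), 7)/1332) - Z(-10) = (1448/1764 + (50 + (-2*(-7) + 5*6) + 7)/1332) - 1*(-10)² = (1448*(1/1764) + (50 + (14 + 30) + 7)*(1/1332)) - 1*100 = (362/441 + (50 + 44 + 7)*(1/1332)) - 100 = (362/441 + 101*(1/1332)) - 100 = (362/441 + 101/1332) - 100 = 58525/65268 - 100 = -6468275/65268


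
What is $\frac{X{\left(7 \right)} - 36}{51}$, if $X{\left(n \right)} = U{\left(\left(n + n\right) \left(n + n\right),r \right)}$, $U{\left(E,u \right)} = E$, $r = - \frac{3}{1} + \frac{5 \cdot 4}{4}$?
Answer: $\frac{160}{51} \approx 3.1373$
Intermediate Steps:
$r = 2$ ($r = \left(-3\right) 1 + 20 \cdot \frac{1}{4} = -3 + 5 = 2$)
$X{\left(n \right)} = 4 n^{2}$ ($X{\left(n \right)} = \left(n + n\right) \left(n + n\right) = 2 n 2 n = 4 n^{2}$)
$\frac{X{\left(7 \right)} - 36}{51} = \frac{4 \cdot 7^{2} - 36}{51} = \left(4 \cdot 49 - 36\right) \frac{1}{51} = \left(196 - 36\right) \frac{1}{51} = 160 \cdot \frac{1}{51} = \frac{160}{51}$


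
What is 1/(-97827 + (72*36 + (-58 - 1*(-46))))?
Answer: -1/95247 ≈ -1.0499e-5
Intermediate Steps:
1/(-97827 + (72*36 + (-58 - 1*(-46)))) = 1/(-97827 + (2592 + (-58 + 46))) = 1/(-97827 + (2592 - 12)) = 1/(-97827 + 2580) = 1/(-95247) = -1/95247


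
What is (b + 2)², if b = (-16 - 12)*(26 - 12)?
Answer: 152100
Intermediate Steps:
b = -392 (b = -28*14 = -392)
(b + 2)² = (-392 + 2)² = (-390)² = 152100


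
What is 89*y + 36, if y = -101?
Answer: -8953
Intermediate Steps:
89*y + 36 = 89*(-101) + 36 = -8989 + 36 = -8953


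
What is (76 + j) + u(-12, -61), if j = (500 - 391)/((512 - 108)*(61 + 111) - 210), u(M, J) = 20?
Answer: 6650797/69278 ≈ 96.002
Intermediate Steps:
j = 109/69278 (j = 109/(404*172 - 210) = 109/(69488 - 210) = 109/69278 ≈ 0.0015734)
(76 + j) + u(-12, -61) = (76 + 109/69278) + 20 = 5265237/69278 + 20 = 6650797/69278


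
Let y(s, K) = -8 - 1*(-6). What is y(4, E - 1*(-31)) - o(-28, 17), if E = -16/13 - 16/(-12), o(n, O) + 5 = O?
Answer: -14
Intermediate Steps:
o(n, O) = -5 + O
E = 4/39 (E = -16*1/13 - 16*(-1/12) = -16/13 + 4/3 = 4/39 ≈ 0.10256)
y(s, K) = -2 (y(s, K) = -8 + 6 = -2)
y(4, E - 1*(-31)) - o(-28, 17) = -2 - (-5 + 17) = -2 - 1*12 = -2 - 12 = -14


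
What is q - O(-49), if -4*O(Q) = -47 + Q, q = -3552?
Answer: -3576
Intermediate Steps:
O(Q) = 47/4 - Q/4 (O(Q) = -(-47 + Q)/4 = 47/4 - Q/4)
q - O(-49) = -3552 - (47/4 - 1/4*(-49)) = -3552 - (47/4 + 49/4) = -3552 - 1*24 = -3552 - 24 = -3576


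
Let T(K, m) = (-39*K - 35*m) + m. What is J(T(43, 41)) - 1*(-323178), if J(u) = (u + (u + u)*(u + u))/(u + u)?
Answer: 634073/2 ≈ 3.1704e+5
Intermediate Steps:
T(K, m) = -39*K - 34*m
J(u) = (u + 4*u²)/(2*u) (J(u) = (u + (2*u)*(2*u))/((2*u)) = (u + 4*u²)*(1/(2*u)) = (u + 4*u²)/(2*u))
J(T(43, 41)) - 1*(-323178) = (½ + 2*(-39*43 - 34*41)) - 1*(-323178) = (½ + 2*(-1677 - 1394)) + 323178 = (½ + 2*(-3071)) + 323178 = (½ - 6142) + 323178 = -12283/2 + 323178 = 634073/2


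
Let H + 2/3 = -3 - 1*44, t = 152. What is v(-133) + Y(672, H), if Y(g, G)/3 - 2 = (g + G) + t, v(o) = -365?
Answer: 1970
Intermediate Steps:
H = -143/3 (H = -⅔ + (-3 - 1*44) = -⅔ + (-3 - 44) = -⅔ - 47 = -143/3 ≈ -47.667)
Y(g, G) = 462 + 3*G + 3*g (Y(g, G) = 6 + 3*((g + G) + 152) = 6 + 3*((G + g) + 152) = 6 + 3*(152 + G + g) = 6 + (456 + 3*G + 3*g) = 462 + 3*G + 3*g)
v(-133) + Y(672, H) = -365 + (462 + 3*(-143/3) + 3*672) = -365 + (462 - 143 + 2016) = -365 + 2335 = 1970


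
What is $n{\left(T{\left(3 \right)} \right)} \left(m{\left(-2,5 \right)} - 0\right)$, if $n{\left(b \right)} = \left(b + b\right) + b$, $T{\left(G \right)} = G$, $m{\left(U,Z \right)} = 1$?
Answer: $9$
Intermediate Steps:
$n{\left(b \right)} = 3 b$ ($n{\left(b \right)} = 2 b + b = 3 b$)
$n{\left(T{\left(3 \right)} \right)} \left(m{\left(-2,5 \right)} - 0\right) = 3 \cdot 3 \left(1 - 0\right) = 9 \left(1 + 0\right) = 9 \cdot 1 = 9$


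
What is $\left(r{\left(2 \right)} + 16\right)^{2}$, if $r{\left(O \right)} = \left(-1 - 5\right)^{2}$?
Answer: $2704$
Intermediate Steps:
$r{\left(O \right)} = 36$ ($r{\left(O \right)} = \left(-6\right)^{2} = 36$)
$\left(r{\left(2 \right)} + 16\right)^{2} = \left(36 + 16\right)^{2} = 52^{2} = 2704$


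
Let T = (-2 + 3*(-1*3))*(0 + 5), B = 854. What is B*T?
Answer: -46970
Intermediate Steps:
T = -55 (T = (-2 + 3*(-3))*5 = (-2 - 9)*5 = -11*5 = -55)
B*T = 854*(-55) = -46970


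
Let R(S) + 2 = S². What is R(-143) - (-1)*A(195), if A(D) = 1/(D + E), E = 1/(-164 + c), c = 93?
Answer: 283068339/13844 ≈ 20447.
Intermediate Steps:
E = -1/71 (E = 1/(-164 + 93) = 1/(-71) = -1/71 ≈ -0.014085)
R(S) = -2 + S²
A(D) = 1/(-1/71 + D) (A(D) = 1/(D - 1/71) = 1/(-1/71 + D))
R(-143) - (-1)*A(195) = (-2 + (-143)²) - (-1)*71/(-1 + 71*195) = (-2 + 20449) - (-1)*71/(-1 + 13845) = 20447 - (-1)*71/13844 = 20447 - 1*(-71/13844) = 20447 + 71/13844 = 283068339/13844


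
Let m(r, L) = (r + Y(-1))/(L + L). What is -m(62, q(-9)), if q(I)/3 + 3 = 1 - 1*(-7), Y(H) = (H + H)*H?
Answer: -32/15 ≈ -2.1333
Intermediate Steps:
Y(H) = 2*H² (Y(H) = (2*H)*H = 2*H²)
q(I) = 15 (q(I) = -9 + 3*(1 - 1*(-7)) = -9 + 3*(1 + 7) = -9 + 3*8 = -9 + 24 = 15)
m(r, L) = (2 + r)/(2*L) (m(r, L) = (r + 2*(-1)²)/(L + L) = (r + 2*1)/((2*L)) = (r + 2)*(1/(2*L)) = (2 + r)*(1/(2*L)) = (2 + r)/(2*L))
-m(62, q(-9)) = -(2 + 62)/(2*15) = -64/(2*15) = -1*32/15 = -32/15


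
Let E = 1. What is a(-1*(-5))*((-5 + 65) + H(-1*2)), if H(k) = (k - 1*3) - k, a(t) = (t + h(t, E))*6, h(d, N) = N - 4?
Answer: 684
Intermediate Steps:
h(d, N) = -4 + N
a(t) = -18 + 6*t (a(t) = (t + (-4 + 1))*6 = (t - 3)*6 = (-3 + t)*6 = -18 + 6*t)
H(k) = -3 (H(k) = (k - 3) - k = (-3 + k) - k = -3)
a(-1*(-5))*((-5 + 65) + H(-1*2)) = (-18 + 6*(-1*(-5)))*((-5 + 65) - 3) = (-18 + 6*5)*(60 - 3) = (-18 + 30)*57 = 12*57 = 684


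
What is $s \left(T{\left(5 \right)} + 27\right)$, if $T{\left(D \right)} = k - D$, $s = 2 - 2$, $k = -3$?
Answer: $0$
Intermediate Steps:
$s = 0$ ($s = 2 - 2 = 0$)
$T{\left(D \right)} = -3 - D$
$s \left(T{\left(5 \right)} + 27\right) = 0 \left(\left(-3 - 5\right) + 27\right) = 0 \left(-8 + 27\right) = 0 \cdot 19 = 0$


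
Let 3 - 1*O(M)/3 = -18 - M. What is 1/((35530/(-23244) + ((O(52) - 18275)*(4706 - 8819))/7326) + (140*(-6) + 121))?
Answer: 127842/1203832163 ≈ 0.00010620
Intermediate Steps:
O(M) = 63 + 3*M (O(M) = 9 - 3*(-18 - M) = 9 + (54 + 3*M) = 63 + 3*M)
1/((35530/(-23244) + ((O(52) - 18275)*(4706 - 8819))/7326) + (140*(-6) + 121)) = 1/((35530/(-23244) + (((63 + 3*52) - 18275)*(4706 - 8819))/7326) + (140*(-6) + 121)) = 1/((35530*(-1/23244) + (((63 + 156) - 18275)*(-4113))*(1/7326)) + (-840 + 121)) = 1/((-17765/11622 + ((219 - 18275)*(-4113))*(1/7326)) - 719) = 1/((-17765/11622 - 18056*(-4113)*(1/7326)) - 719) = 1/((-17765/11622 + 74264328*(1/7326)) - 719) = 1/((-17765/11622 + 111508/11) - 719) = 1/(1295750561/127842 - 719) = 1/(1203832163/127842) = 127842/1203832163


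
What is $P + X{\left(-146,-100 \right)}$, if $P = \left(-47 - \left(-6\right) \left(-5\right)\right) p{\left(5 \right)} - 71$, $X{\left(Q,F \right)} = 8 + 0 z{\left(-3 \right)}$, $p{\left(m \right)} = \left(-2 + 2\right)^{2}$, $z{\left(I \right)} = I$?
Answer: $-63$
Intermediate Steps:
$p{\left(m \right)} = 0$ ($p{\left(m \right)} = 0^{2} = 0$)
$X{\left(Q,F \right)} = 8$ ($X{\left(Q,F \right)} = 8 + 0 \left(-3\right) = 8 + 0 = 8$)
$P = -71$ ($P = \left(-47 - \left(-6\right) \left(-5\right)\right) 0 - 71 = \left(-47 - 30\right) 0 - 71 = \left(-77\right) 0 - 71 = 0 - 71 = -71$)
$P + X{\left(-146,-100 \right)} = -71 + 8 = -63$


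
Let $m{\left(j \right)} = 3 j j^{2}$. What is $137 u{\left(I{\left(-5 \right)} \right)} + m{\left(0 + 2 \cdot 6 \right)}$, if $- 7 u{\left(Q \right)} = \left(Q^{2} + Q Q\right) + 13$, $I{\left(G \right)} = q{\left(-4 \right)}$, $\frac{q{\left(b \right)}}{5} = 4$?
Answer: $- \frac{75093}{7} \approx -10728.0$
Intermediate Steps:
$q{\left(b \right)} = 20$ ($q{\left(b \right)} = 5 \cdot 4 = 20$)
$I{\left(G \right)} = 20$
$m{\left(j \right)} = 3 j^{3}$
$u{\left(Q \right)} = - \frac{13}{7} - \frac{2 Q^{2}}{7}$ ($u{\left(Q \right)} = - \frac{\left(Q^{2} + Q Q\right) + 13}{7} = - \frac{\left(Q^{2} + Q^{2}\right) + 13}{7} = - \frac{2 Q^{2} + 13}{7} = - \frac{13 + 2 Q^{2}}{7} = - \frac{13}{7} - \frac{2 Q^{2}}{7}$)
$137 u{\left(I{\left(-5 \right)} \right)} + m{\left(0 + 2 \cdot 6 \right)} = 137 \left(- \frac{13}{7} - \frac{2 \cdot 20^{2}}{7}\right) + 3 \left(0 + 2 \cdot 6\right)^{3} = 137 \left(- \frac{13}{7} - \frac{800}{7}\right) + 3 \left(0 + 12\right)^{3} = 137 \left(- \frac{13}{7} - \frac{800}{7}\right) + 3 \cdot 12^{3} = 137 \left(- \frac{813}{7}\right) + 3 \cdot 1728 = - \frac{111381}{7} + 5184 = - \frac{75093}{7}$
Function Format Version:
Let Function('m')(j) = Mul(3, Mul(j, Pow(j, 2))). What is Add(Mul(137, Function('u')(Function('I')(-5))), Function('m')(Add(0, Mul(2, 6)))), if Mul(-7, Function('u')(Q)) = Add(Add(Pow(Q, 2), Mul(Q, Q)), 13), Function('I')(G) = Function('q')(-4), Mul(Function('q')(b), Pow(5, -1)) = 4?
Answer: Rational(-75093, 7) ≈ -10728.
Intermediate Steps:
Function('q')(b) = 20 (Function('q')(b) = Mul(5, 4) = 20)
Function('I')(G) = 20
Function('m')(j) = Mul(3, Pow(j, 3))
Function('u')(Q) = Add(Rational(-13, 7), Mul(Rational(-2, 7), Pow(Q, 2))) (Function('u')(Q) = Mul(Rational(-1, 7), Add(Add(Pow(Q, 2), Mul(Q, Q)), 13)) = Mul(Rational(-1, 7), Add(Add(Pow(Q, 2), Pow(Q, 2)), 13)) = Mul(Rational(-1, 7), Add(Mul(2, Pow(Q, 2)), 13)) = Mul(Rational(-1, 7), Add(13, Mul(2, Pow(Q, 2)))) = Add(Rational(-13, 7), Mul(Rational(-2, 7), Pow(Q, 2))))
Add(Mul(137, Function('u')(Function('I')(-5))), Function('m')(Add(0, Mul(2, 6)))) = Add(Mul(137, Add(Rational(-13, 7), Mul(Rational(-2, 7), Pow(20, 2)))), Mul(3, Pow(Add(0, Mul(2, 6)), 3))) = Add(Mul(137, Add(Rational(-13, 7), Mul(Rational(-2, 7), 400))), Mul(3, Pow(Add(0, 12), 3))) = Add(Mul(137, Add(Rational(-13, 7), Rational(-800, 7))), Mul(3, Pow(12, 3))) = Add(Mul(137, Rational(-813, 7)), Mul(3, 1728)) = Add(Rational(-111381, 7), 5184) = Rational(-75093, 7)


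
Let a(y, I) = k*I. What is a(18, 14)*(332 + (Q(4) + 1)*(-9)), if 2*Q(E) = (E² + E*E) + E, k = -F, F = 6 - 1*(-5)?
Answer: -24794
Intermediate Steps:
F = 11 (F = 6 + 5 = 11)
k = -11 (k = -1*11 = -11)
Q(E) = E² + E/2 (Q(E) = ((E² + E*E) + E)/2 = ((E² + E²) + E)/2 = (2*E² + E)/2 = (E + 2*E²)/2 = E² + E/2)
a(y, I) = -11*I
a(18, 14)*(332 + (Q(4) + 1)*(-9)) = (-11*14)*(332 + (4*(½ + 4) + 1)*(-9)) = -154*(332 + (4*(9/2) + 1)*(-9)) = -154*(332 + (18 + 1)*(-9)) = -154*(332 + 19*(-9)) = -154*(332 - 171) = -154*161 = -24794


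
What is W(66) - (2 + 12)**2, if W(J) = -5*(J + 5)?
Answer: -551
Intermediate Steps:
W(J) = -25 - 5*J (W(J) = -5*(5 + J) = -25 - 5*J)
W(66) - (2 + 12)**2 = (-25 - 5*66) - (2 + 12)**2 = (-25 - 330) - 1*14**2 = -355 - 1*196 = -355 - 196 = -551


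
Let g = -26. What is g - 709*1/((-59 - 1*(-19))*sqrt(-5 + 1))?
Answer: -26 - 709*I/80 ≈ -26.0 - 8.8625*I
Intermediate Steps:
g - 709*1/((-59 - 1*(-19))*sqrt(-5 + 1)) = -26 - 709*1/((-59 - 1*(-19))*sqrt(-5 + 1)) = -26 - 709*(-I/(2*(-59 + 19))) = -26 - 709*I/80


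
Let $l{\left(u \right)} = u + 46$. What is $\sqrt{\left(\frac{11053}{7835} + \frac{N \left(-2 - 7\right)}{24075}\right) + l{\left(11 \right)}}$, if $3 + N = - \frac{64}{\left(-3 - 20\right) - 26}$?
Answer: $\frac{\sqrt{2011587429749889}}{5868415} \approx 7.6427$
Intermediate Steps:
$l{\left(u \right)} = 46 + u$
$N = - \frac{83}{49}$ ($N = -3 - \frac{64}{\left(-3 - 20\right) - 26} = -3 - \frac{64}{-23 - 26} = -3 - \frac{64}{-49} = -3 - - \frac{64}{49} = -3 + \frac{64}{49} = - \frac{83}{49} \approx -1.6939$)
$\sqrt{\left(\frac{11053}{7835} + \frac{N \left(-2 - 7\right)}{24075}\right) + l{\left(11 \right)}} = \sqrt{\left(\frac{11053}{7835} + \frac{\left(- \frac{83}{49}\right) \left(-2 - 7\right)}{24075}\right) + \left(46 + 11\right)} = \sqrt{\left(11053 \cdot \frac{1}{7835} + \left(- \frac{83}{49}\right) \left(-9\right) \frac{1}{24075}\right) + 57} = \sqrt{\left(\frac{11053}{7835} + \frac{747}{49} \cdot \frac{1}{24075}\right) + 57} = \sqrt{\left(\frac{11053}{7835} + \frac{83}{131075}\right) + 57} = \sqrt{\frac{289884456}{205394525} + 57} = \sqrt{\frac{11997372381}{205394525}} = \frac{\sqrt{2011587429749889}}{5868415}$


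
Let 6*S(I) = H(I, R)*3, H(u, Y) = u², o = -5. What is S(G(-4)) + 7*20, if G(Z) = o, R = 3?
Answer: 305/2 ≈ 152.50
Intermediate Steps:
G(Z) = -5
S(I) = I²/2 (S(I) = (I²*3)/6 = (3*I²)/6 = I²/2)
S(G(-4)) + 7*20 = (½)*(-5)² + 7*20 = (½)*25 + 140 = 25/2 + 140 = 305/2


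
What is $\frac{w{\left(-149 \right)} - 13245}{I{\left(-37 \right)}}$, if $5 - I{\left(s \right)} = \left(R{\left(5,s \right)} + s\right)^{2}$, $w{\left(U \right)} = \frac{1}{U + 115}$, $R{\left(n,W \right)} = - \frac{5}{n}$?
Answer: $\frac{450331}{48926} \approx 9.2043$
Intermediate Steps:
$w{\left(U \right)} = \frac{1}{115 + U}$
$I{\left(s \right)} = 5 - \left(-1 + s\right)^{2}$ ($I{\left(s \right)} = 5 - \left(- \frac{5}{5} + s\right)^{2} = 5 - \left(\left(-5\right) \frac{1}{5} + s\right)^{2} = 5 - \left(-1 + s\right)^{2}$)
$\frac{w{\left(-149 \right)} - 13245}{I{\left(-37 \right)}} = \frac{\frac{1}{115 - 149} - 13245}{5 - \left(-1 - 37\right)^{2}} = \frac{\frac{1}{-34} - 13245}{5 - \left(-38\right)^{2}} = \frac{- \frac{1}{34} - 13245}{5 - 1444} = - \frac{450331}{34 \left(5 - 1444\right)} = - \frac{450331}{34 \left(-1439\right)} = \left(- \frac{450331}{34}\right) \left(- \frac{1}{1439}\right) = \frac{450331}{48926}$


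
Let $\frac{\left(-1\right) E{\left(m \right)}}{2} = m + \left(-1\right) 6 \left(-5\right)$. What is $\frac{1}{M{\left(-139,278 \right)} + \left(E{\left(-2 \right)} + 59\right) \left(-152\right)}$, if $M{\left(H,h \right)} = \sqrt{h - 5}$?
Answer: $- \frac{152}{69221} - \frac{\sqrt{273}}{207663} \approx -0.0022754$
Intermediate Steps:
$M{\left(H,h \right)} = \sqrt{-5 + h}$
$E{\left(m \right)} = -60 - 2 m$ ($E{\left(m \right)} = - 2 \left(m + \left(-1\right) 6 \left(-5\right)\right) = - 2 \left(m - -30\right) = - 2 \left(m + 30\right) = - 2 \left(30 + m\right) = -60 - 2 m$)
$\frac{1}{M{\left(-139,278 \right)} + \left(E{\left(-2 \right)} + 59\right) \left(-152\right)} = \frac{1}{\sqrt{-5 + 278} + \left(\left(-60 - -4\right) + 59\right) \left(-152\right)} = \frac{1}{\sqrt{273} + \left(\left(-60 + 4\right) + 59\right) \left(-152\right)} = \frac{1}{\sqrt{273} + \left(-56 + 59\right) \left(-152\right)} = \frac{1}{\sqrt{273} + 3 \left(-152\right)} = \frac{1}{\sqrt{273} - 456} = \frac{1}{-456 + \sqrt{273}}$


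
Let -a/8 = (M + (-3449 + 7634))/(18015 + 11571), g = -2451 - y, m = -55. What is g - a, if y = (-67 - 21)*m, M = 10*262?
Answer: -107828543/14793 ≈ -7289.2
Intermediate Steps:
M = 2620
y = 4840 (y = (-67 - 21)*(-55) = -88*(-55) = 4840)
g = -7291 (g = -2451 - 1*4840 = -2451 - 4840 = -7291)
a = -27220/14793 (a = -8*(2620 + (-3449 + 7634))/(18015 + 11571) = -8*(2620 + 4185)/29586 = -54440/29586 = -8*6805/29586 = -27220/14793 ≈ -1.8401)
g - a = -7291 - 1*(-27220/14793) = -7291 + 27220/14793 = -107828543/14793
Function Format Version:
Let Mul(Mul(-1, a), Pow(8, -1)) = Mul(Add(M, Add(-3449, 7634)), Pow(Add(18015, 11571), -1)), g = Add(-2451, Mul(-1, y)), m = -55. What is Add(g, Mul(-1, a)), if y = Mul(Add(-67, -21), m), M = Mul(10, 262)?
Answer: Rational(-107828543, 14793) ≈ -7289.2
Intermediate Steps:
M = 2620
y = 4840 (y = Mul(Add(-67, -21), -55) = Mul(-88, -55) = 4840)
g = -7291 (g = Add(-2451, Mul(-1, 4840)) = Add(-2451, -4840) = -7291)
a = Rational(-27220, 14793) (a = Mul(-8, Mul(Add(2620, Add(-3449, 7634)), Pow(Add(18015, 11571), -1))) = Mul(-8, Mul(Add(2620, 4185), Pow(29586, -1))) = Mul(-8, Mul(6805, Rational(1, 29586))) = Mul(-8, Rational(6805, 29586)) = Rational(-27220, 14793) ≈ -1.8401)
Add(g, Mul(-1, a)) = Add(-7291, Mul(-1, Rational(-27220, 14793))) = Add(-7291, Rational(27220, 14793)) = Rational(-107828543, 14793)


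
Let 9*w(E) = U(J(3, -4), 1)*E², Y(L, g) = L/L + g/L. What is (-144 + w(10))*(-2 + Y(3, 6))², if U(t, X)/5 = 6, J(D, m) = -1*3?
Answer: 568/3 ≈ 189.33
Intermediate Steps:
Y(L, g) = 1 + g/L
J(D, m) = -3
U(t, X) = 30 (U(t, X) = 5*6 = 30)
w(E) = 10*E²/3 (w(E) = (30*E²)/9 = 10*E²/3)
(-144 + w(10))*(-2 + Y(3, 6))² = (-144 + (10/3)*10²)*(-2 + (3 + 6)/3)² = (-144 + (10/3)*100)*(-2 + (⅓)*9)² = (-144 + 1000/3)*(-2 + 3)² = (568/3)*1² = (568/3)*1 = 568/3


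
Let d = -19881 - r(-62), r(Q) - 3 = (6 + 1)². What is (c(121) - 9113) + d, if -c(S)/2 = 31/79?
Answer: -2294696/79 ≈ -29047.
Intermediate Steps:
r(Q) = 52 (r(Q) = 3 + (6 + 1)² = 3 + 7² = 3 + 49 = 52)
c(S) = -62/79
d = -19933 (d = -19881 - 1*52 = -19881 - 52 = -19933)
(c(121) - 9113) + d = (-62/79 - 9113) - 19933 = -719989/79 - 19933 = -2294696/79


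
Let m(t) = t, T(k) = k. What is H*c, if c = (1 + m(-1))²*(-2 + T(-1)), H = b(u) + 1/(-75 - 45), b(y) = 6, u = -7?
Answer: 0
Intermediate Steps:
H = 719/120 (H = 6 + 1/(-75 - 45) = 6 + 1/(-120) = 6 - 1/120 = 719/120 ≈ 5.9917)
c = 0 (c = (1 - 1)²*(-2 - 1) = 0²*(-3) = 0*(-3) = 0)
H*c = (719/120)*0 = 0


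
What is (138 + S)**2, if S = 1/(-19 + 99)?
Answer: 121903681/6400 ≈ 19047.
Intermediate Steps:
S = 1/80 ≈ 0.012500
(138 + S)**2 = (138 + 1/80)**2 = (11041/80)**2 = 121903681/6400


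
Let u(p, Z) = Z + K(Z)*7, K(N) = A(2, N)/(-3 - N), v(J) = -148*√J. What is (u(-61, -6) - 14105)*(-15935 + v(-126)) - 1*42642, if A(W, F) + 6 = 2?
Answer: 674894609/3 + 6269428*I*√14 ≈ 2.2496e+8 + 2.3458e+7*I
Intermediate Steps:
A(W, F) = -4 (A(W, F) = -6 + 2 = -4)
K(N) = -4/(-3 - N)
u(p, Z) = Z + 28/(3 + Z) (u(p, Z) = Z + (4/(3 + Z))*7 = Z + 28/(3 + Z))
(u(-61, -6) - 14105)*(-15935 + v(-126)) - 1*42642 = ((28 - 6*(3 - 6))/(3 - 6) - 14105)*(-15935 - 444*I*√14) - 1*42642 = ((28 - 6*(-3))/(-3) - 14105)*(-15935 - 444*I*√14) - 42642 = (-(28 + 18)/3 - 14105)*(-15935 - 444*I*√14) - 42642 = (-⅓*46 - 14105)*(-15935 - 444*I*√14) - 42642 = (-46/3 - 14105)*(-15935 - 444*I*√14) - 42642 = -42361*(-15935 - 444*I*√14)/3 - 42642 = (675022535/3 + 6269428*I*√14) - 42642 = 674894609/3 + 6269428*I*√14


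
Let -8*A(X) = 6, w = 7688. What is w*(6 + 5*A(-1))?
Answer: 17298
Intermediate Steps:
A(X) = -¾ (A(X) = -⅛*6 = -¾)
w*(6 + 5*A(-1)) = 7688*(6 + 5*(-¾)) = 7688*(6 - 15/4) = 7688*(9/4) = 17298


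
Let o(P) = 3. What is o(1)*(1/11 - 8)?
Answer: -261/11 ≈ -23.727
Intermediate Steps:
o(1)*(1/11 - 8) = 3*(1/11 - 8) = 3*(-87/11) = -261/11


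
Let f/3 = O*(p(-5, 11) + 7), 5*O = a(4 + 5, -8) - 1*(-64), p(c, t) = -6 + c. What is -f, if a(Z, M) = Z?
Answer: 876/5 ≈ 175.20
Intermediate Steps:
O = 73/5 (O = ((4 + 5) - 1*(-64))/5 = (9 + 64)/5 = (⅕)*73 = 73/5 ≈ 14.600)
f = -876/5 (f = 3*(73*((-6 - 5) + 7)/5) = 3*(73*(-11 + 7)/5) = 3*((73/5)*(-4)) = 3*(-292/5) = -876/5 ≈ -175.20)
-f = -1*(-876/5) = 876/5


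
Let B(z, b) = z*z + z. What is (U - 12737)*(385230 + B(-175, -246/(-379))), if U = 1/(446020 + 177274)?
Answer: -1650020077507680/311647 ≈ -5.2945e+9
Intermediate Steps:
B(z, b) = z + z**2 (B(z, b) = z**2 + z = z + z**2)
U = 1/623294 ≈ 1.6044e-6
(U - 12737)*(385230 + B(-175, -246/(-379))) = (1/623294 - 12737)*(385230 - 175*(1 - 175)) = -7938895677*(385230 - 175*(-174))/623294 = -7938895677*(385230 + 30450)/623294 = -7938895677/623294*415680 = -1650020077507680/311647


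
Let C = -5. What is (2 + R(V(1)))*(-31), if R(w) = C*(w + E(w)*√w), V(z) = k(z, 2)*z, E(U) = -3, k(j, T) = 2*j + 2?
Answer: -372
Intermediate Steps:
k(j, T) = 2 + 2*j
V(z) = z*(2 + 2*z) (V(z) = (2 + 2*z)*z = z*(2 + 2*z))
R(w) = -5*w + 15*√w (R(w) = -5*(w - 3*√w) = -5*w + 15*√w)
(2 + R(V(1)))*(-31) = (2 + (-10*(1 + 1) + 15*√(2*1*(1 + 1))))*(-31) = (2 + (-10*2 + 15*√(2*1*2)))*(-31) = (2 + (-5*4 + 15*√4))*(-31) = (2 + (-20 + 15*2))*(-31) = (2 + (-20 + 30))*(-31) = (2 + 10)*(-31) = 12*(-31) = -372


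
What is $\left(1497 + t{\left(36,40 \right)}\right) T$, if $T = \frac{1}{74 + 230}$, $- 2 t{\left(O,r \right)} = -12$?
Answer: $\frac{1503}{304} \approx 4.9441$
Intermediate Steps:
$t{\left(O,r \right)} = 6$ ($t{\left(O,r \right)} = \left(- \frac{1}{2}\right) \left(-12\right) = 6$)
$T = \frac{1}{304} \approx 0.0032895$
$\left(1497 + t{\left(36,40 \right)}\right) T = \left(1497 + 6\right) \frac{1}{304} = 1503 \cdot \frac{1}{304} = \frac{1503}{304}$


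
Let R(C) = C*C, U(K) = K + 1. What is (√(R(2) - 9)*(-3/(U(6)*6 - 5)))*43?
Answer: -129*I*√5/37 ≈ -7.796*I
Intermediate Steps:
U(K) = 1 + K
R(C) = C²
(√(R(2) - 9)*(-3/(U(6)*6 - 5)))*43 = (√(2² - 9)*(-3/((1 + 6)*6 - 5)))*43 = (√(4 - 9)*(-3/(7*6 - 5)))*43 = (√(-5)*(-3/(42 - 5)))*43 = ((I*√5)*(-3/37))*43 = -3*I*√5/37*43 = -129*I*√5/37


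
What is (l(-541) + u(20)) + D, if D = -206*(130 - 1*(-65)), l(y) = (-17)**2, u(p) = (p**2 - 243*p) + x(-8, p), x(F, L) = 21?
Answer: -44320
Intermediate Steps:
u(p) = 21 + p**2 - 243*p (u(p) = (p**2 - 243*p) + 21 = 21 + p**2 - 243*p)
l(y) = 289
D = -40170 (D = -206*(130 + 65) = -206*195 = -40170)
(l(-541) + u(20)) + D = (289 + (21 + 20**2 - 243*20)) - 40170 = (289 + (21 + 400 - 4860)) - 40170 = (289 - 4439) - 40170 = -4150 - 40170 = -44320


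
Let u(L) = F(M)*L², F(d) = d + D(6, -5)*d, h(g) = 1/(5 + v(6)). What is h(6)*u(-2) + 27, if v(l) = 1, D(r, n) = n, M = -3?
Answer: 35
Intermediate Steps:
h(g) = ⅙ (h(g) = 1/(5 + 1) = 1/6 = ⅙)
F(d) = -4*d (F(d) = d - 5*d = -4*d)
u(L) = 12*L² (u(L) = (-4*(-3))*L² = 12*L²)
h(6)*u(-2) + 27 = (12*(-2)²)/6 + 27 = (12*4)/6 + 27 = (⅙)*48 + 27 = 8 + 27 = 35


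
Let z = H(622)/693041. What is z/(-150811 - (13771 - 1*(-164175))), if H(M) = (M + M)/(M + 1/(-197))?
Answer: -245068/27918173593173721 ≈ -8.7781e-12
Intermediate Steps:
H(M) = 2*M/(-1/197 + M) (H(M) = (2*M)/(M - 1/197) = (2*M)/(-1/197 + M) = 2*M/(-1/197 + M))
z = 245068/84920392853 (z = (394*622/(-1 + 197*622))/693041 = (394*622/(-1 + 122534))*(1/693041) = (394*622/122533)*(1/693041) = (394*622*(1/122533))*(1/693041) = (245068/122533)*(1/693041) = 245068/84920392853 ≈ 2.8859e-6)
z/(-150811 - (13771 - 1*(-164175))) = 245068/(84920392853*(-150811 - (13771 - 1*(-164175)))) = 245068/(84920392853*(-150811 - (13771 + 164175))) = 245068/(84920392853*(-150811 - 1*177946)) = 245068/(84920392853*(-150811 - 177946)) = (245068/84920392853)/(-328757) = (245068/84920392853)*(-1/328757) = -245068/27918173593173721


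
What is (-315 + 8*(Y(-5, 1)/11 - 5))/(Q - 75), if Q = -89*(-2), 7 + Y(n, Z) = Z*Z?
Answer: -3953/1133 ≈ -3.4890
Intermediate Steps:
Y(n, Z) = -7 + Z² (Y(n, Z) = -7 + Z*Z = -7 + Z²)
Q = 178
(-315 + 8*(Y(-5, 1)/11 - 5))/(Q - 75) = (-315 + 8*((-7 + 1²)/11 - 5))/(178 - 75) = (-315 + 8*((-7 + 1)*(1/11) - 5))/103 = (-315 + 8*(-6*1/11 - 5))*(1/103) = (-315 + 8*(-6/11 - 5))*(1/103) = (-315 + 8*(-61/11))*(1/103) = (-315 - 488/11)*(1/103) = -3953/11*1/103 = -3953/1133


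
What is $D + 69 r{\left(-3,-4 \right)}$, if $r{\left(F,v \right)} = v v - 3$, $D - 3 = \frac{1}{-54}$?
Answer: $\frac{48599}{54} \approx 899.98$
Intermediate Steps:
$D = \frac{161}{54}$ ($D = 3 + \frac{1}{-54} = 3 - \frac{1}{54} = \frac{161}{54} \approx 2.9815$)
$r{\left(F,v \right)} = -3 + v^{2}$ ($r{\left(F,v \right)} = v^{2} - 3 = -3 + v^{2}$)
$D + 69 r{\left(-3,-4 \right)} = \frac{161}{54} + 69 \left(-3 + \left(-4\right)^{2}\right) = \frac{161}{54} + 69 \left(-3 + 16\right) = \frac{161}{54} + 69 \cdot 13 = \frac{161}{54} + 897 = \frac{48599}{54}$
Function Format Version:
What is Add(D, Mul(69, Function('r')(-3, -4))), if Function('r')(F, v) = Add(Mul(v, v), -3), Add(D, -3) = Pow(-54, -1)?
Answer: Rational(48599, 54) ≈ 899.98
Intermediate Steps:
D = Rational(161, 54) (D = Add(3, Pow(-54, -1)) = Add(3, Rational(-1, 54)) = Rational(161, 54) ≈ 2.9815)
Function('r')(F, v) = Add(-3, Pow(v, 2)) (Function('r')(F, v) = Add(Pow(v, 2), -3) = Add(-3, Pow(v, 2)))
Add(D, Mul(69, Function('r')(-3, -4))) = Add(Rational(161, 54), Mul(69, Add(-3, Pow(-4, 2)))) = Add(Rational(161, 54), Mul(69, Add(-3, 16))) = Add(Rational(161, 54), Mul(69, 13)) = Add(Rational(161, 54), 897) = Rational(48599, 54)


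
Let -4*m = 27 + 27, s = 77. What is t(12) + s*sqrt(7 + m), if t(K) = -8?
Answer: -8 + 77*I*sqrt(26)/2 ≈ -8.0 + 196.31*I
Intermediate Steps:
m = -27/2 (m = -(27 + 27)/4 = -1/4*54 = -27/2 ≈ -13.500)
t(12) + s*sqrt(7 + m) = -8 + 77*sqrt(7 - 27/2) = -8 + 77*sqrt(-13/2) = -8 + 77*(I*sqrt(26)/2) = -8 + 77*I*sqrt(26)/2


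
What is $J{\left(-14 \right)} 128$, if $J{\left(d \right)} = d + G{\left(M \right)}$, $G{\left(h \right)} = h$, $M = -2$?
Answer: $-2048$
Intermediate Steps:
$J{\left(d \right)} = -2 + d$ ($J{\left(d \right)} = d - 2 = -2 + d$)
$J{\left(-14 \right)} 128 = \left(-2 - 14\right) 128 = \left(-16\right) 128 = -2048$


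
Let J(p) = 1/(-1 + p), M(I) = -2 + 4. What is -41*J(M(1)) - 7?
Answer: -48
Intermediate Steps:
M(I) = 2
-41*J(M(1)) - 7 = -41/(-1 + 2) - 7 = -41/1 - 7 = -41*1 - 7 = -41 - 7 = -48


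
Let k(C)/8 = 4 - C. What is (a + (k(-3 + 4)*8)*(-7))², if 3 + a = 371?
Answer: 952576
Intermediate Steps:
a = 368 (a = -3 + 371 = 368)
k(C) = 32 - 8*C (k(C) = 8*(4 - C) = 32 - 8*C)
(a + (k(-3 + 4)*8)*(-7))² = (368 + ((32 - 8*(-3 + 4))*8)*(-7))² = (368 + ((32 - 8*1)*8)*(-7))² = (368 + ((32 - 8)*8)*(-7))² = (368 + (24*8)*(-7))² = (368 + 192*(-7))² = (368 - 1344)² = (-976)² = 952576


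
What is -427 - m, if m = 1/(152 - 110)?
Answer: -17935/42 ≈ -427.02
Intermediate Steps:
m = 1/42 ≈ 0.023810
-427 - m = -427 - 1*1/42 = -427 - 1/42 = -17935/42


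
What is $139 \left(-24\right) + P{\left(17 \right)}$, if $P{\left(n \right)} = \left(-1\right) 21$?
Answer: $-3357$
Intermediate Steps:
$P{\left(n \right)} = -21$
$139 \left(-24\right) + P{\left(17 \right)} = 139 \left(-24\right) - 21 = -3336 - 21 = -3357$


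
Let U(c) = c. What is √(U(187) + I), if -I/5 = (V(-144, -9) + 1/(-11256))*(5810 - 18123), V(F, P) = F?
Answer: I*√5730593205558/804 ≈ 2977.4*I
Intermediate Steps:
I = -14255507675/1608 (I = -5*(-144 + 1/(-11256))*(5810 - 18123) = -5*(-144 - 1/11256)*(-12313) = -(-8104325)*(-12313)/11256 = -5*2851101535/1608 = -14255507675/1608 ≈ -8.8654e+6)
√(U(187) + I) = √(187 - 14255507675/1608) = √(-14255206979/1608) = I*√5730593205558/804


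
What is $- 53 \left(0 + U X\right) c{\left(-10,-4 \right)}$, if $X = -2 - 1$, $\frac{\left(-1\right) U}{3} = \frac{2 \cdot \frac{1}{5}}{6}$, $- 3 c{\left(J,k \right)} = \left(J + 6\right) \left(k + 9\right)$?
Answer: $-212$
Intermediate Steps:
$c{\left(J,k \right)} = - \frac{\left(6 + J\right) \left(9 + k\right)}{3}$ ($c{\left(J,k \right)} = - \frac{\left(J + 6\right) \left(k + 9\right)}{3} = - \frac{\left(6 + J\right) \left(9 + k\right)}{3}$)
$U = - \frac{1}{5}$ ($U = - 3 \frac{2 \cdot \frac{1}{5}}{6} = - 3 \cdot 2 \cdot \frac{1}{5} \cdot \frac{1}{6} = - 3 \cdot \frac{2}{5} \cdot \frac{1}{6} = \left(-3\right) \frac{1}{15} = - \frac{1}{5} \approx -0.2$)
$X = -3$ ($X = -2 - 1 = -3$)
$- 53 \left(0 + U X\right) c{\left(-10,-4 \right)} = - 53 \left(0 - - \frac{3}{5}\right) \left(-18 - -30 - -8 - \left(- \frac{10}{3}\right) \left(-4\right)\right) = - 53 \left(0 + \frac{3}{5}\right) \left(-18 + 30 + 8 - \frac{40}{3}\right) = \left(-53\right) \frac{3}{5} \cdot \frac{20}{3} = \left(- \frac{159}{5}\right) \frac{20}{3} = -212$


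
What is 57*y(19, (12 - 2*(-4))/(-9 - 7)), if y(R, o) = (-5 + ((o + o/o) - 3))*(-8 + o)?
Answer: 69597/16 ≈ 4349.8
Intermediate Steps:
y(R, o) = (-8 + o)*(-7 + o) (y(R, o) = (-5 + ((o + 1) - 3))*(-8 + o) = (-5 + ((1 + o) - 3))*(-8 + o) = (-5 + (-2 + o))*(-8 + o) = (-7 + o)*(-8 + o) = (-8 + o)*(-7 + o))
57*y(19, (12 - 2*(-4))/(-9 - 7)) = 57*(56 + ((12 - 2*(-4))/(-9 - 7))² - 15*(12 - 2*(-4))/(-9 - 7)) = 57*(56 + ((12 + 8)/(-16))² - 15*(12 + 8)/(-16)) = 57*(56 + (20*(-1/16))² - 300*(-1)/16) = 57*(56 + (-5/4)² - 15*(-5/4)) = 57*(56 + 25/16 + 75/4) = 57*(1221/16) = 69597/16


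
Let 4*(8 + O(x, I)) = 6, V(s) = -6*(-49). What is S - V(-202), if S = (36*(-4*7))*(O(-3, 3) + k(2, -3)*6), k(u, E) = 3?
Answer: -11886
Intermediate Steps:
V(s) = 294
O(x, I) = -13/2 (O(x, I) = -8 + (¼)*6 = -8 + 3/2 = -13/2)
S = -11592 (S = (36*(-4*7))*(-13/2 + 3*6) = (36*(-28))*(-13/2 + 18) = -1008*23/2 = -11592)
S - V(-202) = -11592 - 1*294 = -11592 - 294 = -11886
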